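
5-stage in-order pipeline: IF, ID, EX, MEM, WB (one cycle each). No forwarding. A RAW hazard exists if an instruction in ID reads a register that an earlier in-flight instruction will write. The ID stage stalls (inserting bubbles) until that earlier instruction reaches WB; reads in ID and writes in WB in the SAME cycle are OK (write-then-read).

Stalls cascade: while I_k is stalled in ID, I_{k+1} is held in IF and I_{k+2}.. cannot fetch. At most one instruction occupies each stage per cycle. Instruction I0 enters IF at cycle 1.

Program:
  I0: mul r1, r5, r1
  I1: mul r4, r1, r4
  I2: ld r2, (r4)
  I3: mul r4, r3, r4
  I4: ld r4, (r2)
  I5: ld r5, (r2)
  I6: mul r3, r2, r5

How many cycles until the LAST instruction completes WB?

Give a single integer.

I0 mul r1 <- r5,r1: IF@1 ID@2 stall=0 (-) EX@3 MEM@4 WB@5
I1 mul r4 <- r1,r4: IF@2 ID@3 stall=2 (RAW on I0.r1 (WB@5)) EX@6 MEM@7 WB@8
I2 ld r2 <- r4: IF@3 ID@6 stall=2 (RAW on I1.r4 (WB@8)) EX@9 MEM@10 WB@11
I3 mul r4 <- r3,r4: IF@6 ID@9 stall=0 (-) EX@10 MEM@11 WB@12
I4 ld r4 <- r2: IF@9 ID@10 stall=1 (RAW on I2.r2 (WB@11)) EX@12 MEM@13 WB@14
I5 ld r5 <- r2: IF@10 ID@12 stall=0 (-) EX@13 MEM@14 WB@15
I6 mul r3 <- r2,r5: IF@12 ID@13 stall=2 (RAW on I5.r5 (WB@15)) EX@16 MEM@17 WB@18

Answer: 18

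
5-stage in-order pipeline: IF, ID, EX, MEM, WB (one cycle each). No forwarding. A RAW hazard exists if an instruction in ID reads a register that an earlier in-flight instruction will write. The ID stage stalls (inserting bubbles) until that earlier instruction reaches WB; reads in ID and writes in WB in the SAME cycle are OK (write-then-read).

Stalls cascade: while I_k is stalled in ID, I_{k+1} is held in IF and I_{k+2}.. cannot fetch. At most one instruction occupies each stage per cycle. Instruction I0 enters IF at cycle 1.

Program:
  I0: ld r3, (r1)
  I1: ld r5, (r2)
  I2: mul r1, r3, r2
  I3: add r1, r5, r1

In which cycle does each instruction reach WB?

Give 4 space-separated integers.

Answer: 5 6 8 11

Derivation:
I0 ld r3 <- r1: IF@1 ID@2 stall=0 (-) EX@3 MEM@4 WB@5
I1 ld r5 <- r2: IF@2 ID@3 stall=0 (-) EX@4 MEM@5 WB@6
I2 mul r1 <- r3,r2: IF@3 ID@4 stall=1 (RAW on I0.r3 (WB@5)) EX@6 MEM@7 WB@8
I3 add r1 <- r5,r1: IF@4 ID@6 stall=2 (RAW on I2.r1 (WB@8)) EX@9 MEM@10 WB@11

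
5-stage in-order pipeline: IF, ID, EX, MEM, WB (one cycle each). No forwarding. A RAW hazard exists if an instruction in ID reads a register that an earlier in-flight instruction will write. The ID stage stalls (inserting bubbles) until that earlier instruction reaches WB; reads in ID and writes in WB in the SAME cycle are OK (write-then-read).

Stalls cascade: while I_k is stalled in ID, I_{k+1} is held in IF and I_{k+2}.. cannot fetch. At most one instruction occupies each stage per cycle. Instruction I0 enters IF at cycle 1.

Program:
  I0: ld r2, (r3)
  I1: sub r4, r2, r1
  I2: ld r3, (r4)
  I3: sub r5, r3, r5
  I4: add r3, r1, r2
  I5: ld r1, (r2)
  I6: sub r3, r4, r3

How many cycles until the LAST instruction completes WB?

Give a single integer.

I0 ld r2 <- r3: IF@1 ID@2 stall=0 (-) EX@3 MEM@4 WB@5
I1 sub r4 <- r2,r1: IF@2 ID@3 stall=2 (RAW on I0.r2 (WB@5)) EX@6 MEM@7 WB@8
I2 ld r3 <- r4: IF@3 ID@6 stall=2 (RAW on I1.r4 (WB@8)) EX@9 MEM@10 WB@11
I3 sub r5 <- r3,r5: IF@6 ID@9 stall=2 (RAW on I2.r3 (WB@11)) EX@12 MEM@13 WB@14
I4 add r3 <- r1,r2: IF@9 ID@12 stall=0 (-) EX@13 MEM@14 WB@15
I5 ld r1 <- r2: IF@12 ID@13 stall=0 (-) EX@14 MEM@15 WB@16
I6 sub r3 <- r4,r3: IF@13 ID@14 stall=1 (RAW on I4.r3 (WB@15)) EX@16 MEM@17 WB@18

Answer: 18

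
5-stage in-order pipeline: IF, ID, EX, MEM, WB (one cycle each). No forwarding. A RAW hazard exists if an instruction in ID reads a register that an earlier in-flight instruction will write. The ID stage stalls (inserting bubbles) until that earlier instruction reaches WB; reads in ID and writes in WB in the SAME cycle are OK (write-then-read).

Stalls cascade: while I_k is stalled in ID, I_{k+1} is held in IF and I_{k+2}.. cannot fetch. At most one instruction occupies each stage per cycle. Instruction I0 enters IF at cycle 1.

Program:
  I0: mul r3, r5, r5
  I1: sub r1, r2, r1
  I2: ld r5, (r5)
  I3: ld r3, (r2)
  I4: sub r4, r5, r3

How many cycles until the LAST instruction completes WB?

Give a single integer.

Answer: 11

Derivation:
I0 mul r3 <- r5,r5: IF@1 ID@2 stall=0 (-) EX@3 MEM@4 WB@5
I1 sub r1 <- r2,r1: IF@2 ID@3 stall=0 (-) EX@4 MEM@5 WB@6
I2 ld r5 <- r5: IF@3 ID@4 stall=0 (-) EX@5 MEM@6 WB@7
I3 ld r3 <- r2: IF@4 ID@5 stall=0 (-) EX@6 MEM@7 WB@8
I4 sub r4 <- r5,r3: IF@5 ID@6 stall=2 (RAW on I3.r3 (WB@8)) EX@9 MEM@10 WB@11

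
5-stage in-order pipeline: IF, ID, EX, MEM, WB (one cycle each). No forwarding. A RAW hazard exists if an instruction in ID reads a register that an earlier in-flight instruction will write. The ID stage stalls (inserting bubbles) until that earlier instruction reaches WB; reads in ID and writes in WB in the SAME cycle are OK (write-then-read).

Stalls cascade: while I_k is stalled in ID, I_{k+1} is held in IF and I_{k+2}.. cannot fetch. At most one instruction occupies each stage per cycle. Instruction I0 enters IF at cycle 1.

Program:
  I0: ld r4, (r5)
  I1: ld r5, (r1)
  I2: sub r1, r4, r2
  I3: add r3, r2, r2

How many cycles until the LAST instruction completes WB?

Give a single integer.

Answer: 9

Derivation:
I0 ld r4 <- r5: IF@1 ID@2 stall=0 (-) EX@3 MEM@4 WB@5
I1 ld r5 <- r1: IF@2 ID@3 stall=0 (-) EX@4 MEM@5 WB@6
I2 sub r1 <- r4,r2: IF@3 ID@4 stall=1 (RAW on I0.r4 (WB@5)) EX@6 MEM@7 WB@8
I3 add r3 <- r2,r2: IF@4 ID@6 stall=0 (-) EX@7 MEM@8 WB@9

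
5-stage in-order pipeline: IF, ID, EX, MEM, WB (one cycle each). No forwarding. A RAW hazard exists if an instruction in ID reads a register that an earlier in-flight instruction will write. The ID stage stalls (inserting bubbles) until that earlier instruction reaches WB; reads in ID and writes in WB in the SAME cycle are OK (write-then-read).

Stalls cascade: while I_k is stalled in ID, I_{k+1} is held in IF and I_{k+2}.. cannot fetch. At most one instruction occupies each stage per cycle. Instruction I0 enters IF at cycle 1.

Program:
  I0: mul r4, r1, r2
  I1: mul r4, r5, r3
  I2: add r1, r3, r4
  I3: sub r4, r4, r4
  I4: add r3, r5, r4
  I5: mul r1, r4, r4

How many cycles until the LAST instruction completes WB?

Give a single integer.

Answer: 14

Derivation:
I0 mul r4 <- r1,r2: IF@1 ID@2 stall=0 (-) EX@3 MEM@4 WB@5
I1 mul r4 <- r5,r3: IF@2 ID@3 stall=0 (-) EX@4 MEM@5 WB@6
I2 add r1 <- r3,r4: IF@3 ID@4 stall=2 (RAW on I1.r4 (WB@6)) EX@7 MEM@8 WB@9
I3 sub r4 <- r4,r4: IF@4 ID@7 stall=0 (-) EX@8 MEM@9 WB@10
I4 add r3 <- r5,r4: IF@7 ID@8 stall=2 (RAW on I3.r4 (WB@10)) EX@11 MEM@12 WB@13
I5 mul r1 <- r4,r4: IF@8 ID@11 stall=0 (-) EX@12 MEM@13 WB@14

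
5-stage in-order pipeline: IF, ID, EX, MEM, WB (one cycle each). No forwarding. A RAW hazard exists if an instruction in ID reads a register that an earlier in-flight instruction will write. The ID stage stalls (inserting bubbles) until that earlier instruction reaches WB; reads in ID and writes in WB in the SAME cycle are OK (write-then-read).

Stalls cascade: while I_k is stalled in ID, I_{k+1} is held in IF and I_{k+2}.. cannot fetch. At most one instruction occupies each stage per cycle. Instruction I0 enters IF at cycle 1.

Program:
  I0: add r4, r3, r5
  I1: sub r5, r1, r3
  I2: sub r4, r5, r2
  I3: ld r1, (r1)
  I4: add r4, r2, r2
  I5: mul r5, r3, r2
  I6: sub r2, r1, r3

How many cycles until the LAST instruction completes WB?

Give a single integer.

Answer: 13

Derivation:
I0 add r4 <- r3,r5: IF@1 ID@2 stall=0 (-) EX@3 MEM@4 WB@5
I1 sub r5 <- r1,r3: IF@2 ID@3 stall=0 (-) EX@4 MEM@5 WB@6
I2 sub r4 <- r5,r2: IF@3 ID@4 stall=2 (RAW on I1.r5 (WB@6)) EX@7 MEM@8 WB@9
I3 ld r1 <- r1: IF@4 ID@7 stall=0 (-) EX@8 MEM@9 WB@10
I4 add r4 <- r2,r2: IF@7 ID@8 stall=0 (-) EX@9 MEM@10 WB@11
I5 mul r5 <- r3,r2: IF@8 ID@9 stall=0 (-) EX@10 MEM@11 WB@12
I6 sub r2 <- r1,r3: IF@9 ID@10 stall=0 (-) EX@11 MEM@12 WB@13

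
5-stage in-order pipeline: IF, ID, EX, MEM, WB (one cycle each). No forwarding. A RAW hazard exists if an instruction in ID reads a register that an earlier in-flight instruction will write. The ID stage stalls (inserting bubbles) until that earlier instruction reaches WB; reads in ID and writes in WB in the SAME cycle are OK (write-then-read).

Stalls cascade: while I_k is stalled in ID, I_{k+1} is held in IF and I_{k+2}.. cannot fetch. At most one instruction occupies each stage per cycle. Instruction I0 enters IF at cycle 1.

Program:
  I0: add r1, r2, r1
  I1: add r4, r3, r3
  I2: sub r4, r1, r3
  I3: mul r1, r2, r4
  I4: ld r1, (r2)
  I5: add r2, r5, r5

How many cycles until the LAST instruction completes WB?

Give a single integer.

I0 add r1 <- r2,r1: IF@1 ID@2 stall=0 (-) EX@3 MEM@4 WB@5
I1 add r4 <- r3,r3: IF@2 ID@3 stall=0 (-) EX@4 MEM@5 WB@6
I2 sub r4 <- r1,r3: IF@3 ID@4 stall=1 (RAW on I0.r1 (WB@5)) EX@6 MEM@7 WB@8
I3 mul r1 <- r2,r4: IF@4 ID@6 stall=2 (RAW on I2.r4 (WB@8)) EX@9 MEM@10 WB@11
I4 ld r1 <- r2: IF@6 ID@9 stall=0 (-) EX@10 MEM@11 WB@12
I5 add r2 <- r5,r5: IF@9 ID@10 stall=0 (-) EX@11 MEM@12 WB@13

Answer: 13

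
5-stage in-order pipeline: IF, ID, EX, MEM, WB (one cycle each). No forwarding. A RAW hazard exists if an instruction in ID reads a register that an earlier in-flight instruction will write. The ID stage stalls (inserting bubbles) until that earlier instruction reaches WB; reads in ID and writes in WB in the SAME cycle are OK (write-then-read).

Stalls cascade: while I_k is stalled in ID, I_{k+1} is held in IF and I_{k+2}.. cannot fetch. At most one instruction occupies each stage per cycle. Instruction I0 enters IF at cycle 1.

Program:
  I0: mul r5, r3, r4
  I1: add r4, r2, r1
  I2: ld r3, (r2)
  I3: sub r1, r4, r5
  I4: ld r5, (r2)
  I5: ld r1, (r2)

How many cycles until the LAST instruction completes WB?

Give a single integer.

I0 mul r5 <- r3,r4: IF@1 ID@2 stall=0 (-) EX@3 MEM@4 WB@5
I1 add r4 <- r2,r1: IF@2 ID@3 stall=0 (-) EX@4 MEM@5 WB@6
I2 ld r3 <- r2: IF@3 ID@4 stall=0 (-) EX@5 MEM@6 WB@7
I3 sub r1 <- r4,r5: IF@4 ID@5 stall=1 (RAW on I1.r4 (WB@6)) EX@7 MEM@8 WB@9
I4 ld r5 <- r2: IF@5 ID@7 stall=0 (-) EX@8 MEM@9 WB@10
I5 ld r1 <- r2: IF@7 ID@8 stall=0 (-) EX@9 MEM@10 WB@11

Answer: 11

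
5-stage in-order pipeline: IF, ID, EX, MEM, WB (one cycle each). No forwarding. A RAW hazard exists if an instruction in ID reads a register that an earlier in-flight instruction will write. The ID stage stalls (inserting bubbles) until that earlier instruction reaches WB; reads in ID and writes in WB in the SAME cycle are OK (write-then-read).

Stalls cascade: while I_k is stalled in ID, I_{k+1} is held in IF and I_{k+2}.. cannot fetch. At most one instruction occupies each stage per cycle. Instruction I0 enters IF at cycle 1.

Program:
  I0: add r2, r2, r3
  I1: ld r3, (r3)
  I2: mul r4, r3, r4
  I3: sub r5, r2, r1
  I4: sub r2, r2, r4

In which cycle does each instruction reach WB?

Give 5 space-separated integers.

I0 add r2 <- r2,r3: IF@1 ID@2 stall=0 (-) EX@3 MEM@4 WB@5
I1 ld r3 <- r3: IF@2 ID@3 stall=0 (-) EX@4 MEM@5 WB@6
I2 mul r4 <- r3,r4: IF@3 ID@4 stall=2 (RAW on I1.r3 (WB@6)) EX@7 MEM@8 WB@9
I3 sub r5 <- r2,r1: IF@4 ID@7 stall=0 (-) EX@8 MEM@9 WB@10
I4 sub r2 <- r2,r4: IF@7 ID@8 stall=1 (RAW on I2.r4 (WB@9)) EX@10 MEM@11 WB@12

Answer: 5 6 9 10 12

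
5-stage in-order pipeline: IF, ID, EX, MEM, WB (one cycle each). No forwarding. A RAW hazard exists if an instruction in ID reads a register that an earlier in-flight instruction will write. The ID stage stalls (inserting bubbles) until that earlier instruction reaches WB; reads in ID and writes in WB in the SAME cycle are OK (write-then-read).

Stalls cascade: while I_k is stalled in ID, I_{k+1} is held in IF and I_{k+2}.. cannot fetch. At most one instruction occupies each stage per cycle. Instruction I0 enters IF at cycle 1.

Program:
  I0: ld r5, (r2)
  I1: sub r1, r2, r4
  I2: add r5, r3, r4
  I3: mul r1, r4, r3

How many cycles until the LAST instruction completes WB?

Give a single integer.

Answer: 8

Derivation:
I0 ld r5 <- r2: IF@1 ID@2 stall=0 (-) EX@3 MEM@4 WB@5
I1 sub r1 <- r2,r4: IF@2 ID@3 stall=0 (-) EX@4 MEM@5 WB@6
I2 add r5 <- r3,r4: IF@3 ID@4 stall=0 (-) EX@5 MEM@6 WB@7
I3 mul r1 <- r4,r3: IF@4 ID@5 stall=0 (-) EX@6 MEM@7 WB@8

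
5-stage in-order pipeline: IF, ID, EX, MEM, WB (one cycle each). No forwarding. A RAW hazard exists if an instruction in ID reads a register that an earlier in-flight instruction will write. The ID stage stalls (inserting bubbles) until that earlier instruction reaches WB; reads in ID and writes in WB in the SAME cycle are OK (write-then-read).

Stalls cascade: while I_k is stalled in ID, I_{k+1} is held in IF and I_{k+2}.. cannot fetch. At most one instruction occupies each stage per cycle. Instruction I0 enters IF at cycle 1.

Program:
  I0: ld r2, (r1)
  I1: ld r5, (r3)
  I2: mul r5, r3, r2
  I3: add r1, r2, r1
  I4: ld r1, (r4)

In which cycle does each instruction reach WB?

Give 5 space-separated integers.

Answer: 5 6 8 9 10

Derivation:
I0 ld r2 <- r1: IF@1 ID@2 stall=0 (-) EX@3 MEM@4 WB@5
I1 ld r5 <- r3: IF@2 ID@3 stall=0 (-) EX@4 MEM@5 WB@6
I2 mul r5 <- r3,r2: IF@3 ID@4 stall=1 (RAW on I0.r2 (WB@5)) EX@6 MEM@7 WB@8
I3 add r1 <- r2,r1: IF@4 ID@6 stall=0 (-) EX@7 MEM@8 WB@9
I4 ld r1 <- r4: IF@6 ID@7 stall=0 (-) EX@8 MEM@9 WB@10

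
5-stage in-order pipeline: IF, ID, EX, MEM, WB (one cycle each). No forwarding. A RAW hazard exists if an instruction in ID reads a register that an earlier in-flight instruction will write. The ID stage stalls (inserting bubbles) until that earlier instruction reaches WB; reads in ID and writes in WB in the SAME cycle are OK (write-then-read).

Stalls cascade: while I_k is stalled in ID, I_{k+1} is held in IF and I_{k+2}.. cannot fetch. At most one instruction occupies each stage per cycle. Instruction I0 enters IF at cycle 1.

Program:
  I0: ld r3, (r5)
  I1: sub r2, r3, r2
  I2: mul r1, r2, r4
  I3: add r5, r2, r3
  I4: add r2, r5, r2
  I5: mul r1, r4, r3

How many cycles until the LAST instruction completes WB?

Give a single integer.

Answer: 16

Derivation:
I0 ld r3 <- r5: IF@1 ID@2 stall=0 (-) EX@3 MEM@4 WB@5
I1 sub r2 <- r3,r2: IF@2 ID@3 stall=2 (RAW on I0.r3 (WB@5)) EX@6 MEM@7 WB@8
I2 mul r1 <- r2,r4: IF@3 ID@6 stall=2 (RAW on I1.r2 (WB@8)) EX@9 MEM@10 WB@11
I3 add r5 <- r2,r3: IF@6 ID@9 stall=0 (-) EX@10 MEM@11 WB@12
I4 add r2 <- r5,r2: IF@9 ID@10 stall=2 (RAW on I3.r5 (WB@12)) EX@13 MEM@14 WB@15
I5 mul r1 <- r4,r3: IF@10 ID@13 stall=0 (-) EX@14 MEM@15 WB@16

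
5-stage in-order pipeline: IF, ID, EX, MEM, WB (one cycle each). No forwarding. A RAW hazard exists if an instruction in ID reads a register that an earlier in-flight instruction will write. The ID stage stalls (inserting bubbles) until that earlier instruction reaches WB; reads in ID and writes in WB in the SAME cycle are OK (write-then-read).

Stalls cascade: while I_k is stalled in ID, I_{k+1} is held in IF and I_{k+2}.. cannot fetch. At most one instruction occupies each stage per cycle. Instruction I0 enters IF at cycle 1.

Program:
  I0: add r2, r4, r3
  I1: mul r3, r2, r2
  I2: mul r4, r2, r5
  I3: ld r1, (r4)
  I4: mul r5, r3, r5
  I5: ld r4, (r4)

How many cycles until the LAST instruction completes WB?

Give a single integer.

I0 add r2 <- r4,r3: IF@1 ID@2 stall=0 (-) EX@3 MEM@4 WB@5
I1 mul r3 <- r2,r2: IF@2 ID@3 stall=2 (RAW on I0.r2 (WB@5)) EX@6 MEM@7 WB@8
I2 mul r4 <- r2,r5: IF@3 ID@6 stall=0 (-) EX@7 MEM@8 WB@9
I3 ld r1 <- r4: IF@6 ID@7 stall=2 (RAW on I2.r4 (WB@9)) EX@10 MEM@11 WB@12
I4 mul r5 <- r3,r5: IF@7 ID@10 stall=0 (-) EX@11 MEM@12 WB@13
I5 ld r4 <- r4: IF@10 ID@11 stall=0 (-) EX@12 MEM@13 WB@14

Answer: 14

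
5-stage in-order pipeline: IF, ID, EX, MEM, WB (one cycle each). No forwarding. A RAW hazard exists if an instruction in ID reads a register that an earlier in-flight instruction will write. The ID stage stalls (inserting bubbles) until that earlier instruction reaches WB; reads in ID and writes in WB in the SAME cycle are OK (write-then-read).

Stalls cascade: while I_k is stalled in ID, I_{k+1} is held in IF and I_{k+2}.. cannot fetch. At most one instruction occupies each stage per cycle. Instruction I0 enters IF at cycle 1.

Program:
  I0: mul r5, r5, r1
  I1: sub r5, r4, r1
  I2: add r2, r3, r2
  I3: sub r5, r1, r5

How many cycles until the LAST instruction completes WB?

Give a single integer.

Answer: 9

Derivation:
I0 mul r5 <- r5,r1: IF@1 ID@2 stall=0 (-) EX@3 MEM@4 WB@5
I1 sub r5 <- r4,r1: IF@2 ID@3 stall=0 (-) EX@4 MEM@5 WB@6
I2 add r2 <- r3,r2: IF@3 ID@4 stall=0 (-) EX@5 MEM@6 WB@7
I3 sub r5 <- r1,r5: IF@4 ID@5 stall=1 (RAW on I1.r5 (WB@6)) EX@7 MEM@8 WB@9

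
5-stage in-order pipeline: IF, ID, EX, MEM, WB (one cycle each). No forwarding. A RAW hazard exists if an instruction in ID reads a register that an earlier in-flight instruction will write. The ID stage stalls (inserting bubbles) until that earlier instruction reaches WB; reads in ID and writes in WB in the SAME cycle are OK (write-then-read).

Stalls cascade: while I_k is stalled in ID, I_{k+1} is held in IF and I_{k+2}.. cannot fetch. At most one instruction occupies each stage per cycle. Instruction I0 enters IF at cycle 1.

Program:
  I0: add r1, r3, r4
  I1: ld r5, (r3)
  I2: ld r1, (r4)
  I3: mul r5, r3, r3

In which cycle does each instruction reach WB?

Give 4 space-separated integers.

Answer: 5 6 7 8

Derivation:
I0 add r1 <- r3,r4: IF@1 ID@2 stall=0 (-) EX@3 MEM@4 WB@5
I1 ld r5 <- r3: IF@2 ID@3 stall=0 (-) EX@4 MEM@5 WB@6
I2 ld r1 <- r4: IF@3 ID@4 stall=0 (-) EX@5 MEM@6 WB@7
I3 mul r5 <- r3,r3: IF@4 ID@5 stall=0 (-) EX@6 MEM@7 WB@8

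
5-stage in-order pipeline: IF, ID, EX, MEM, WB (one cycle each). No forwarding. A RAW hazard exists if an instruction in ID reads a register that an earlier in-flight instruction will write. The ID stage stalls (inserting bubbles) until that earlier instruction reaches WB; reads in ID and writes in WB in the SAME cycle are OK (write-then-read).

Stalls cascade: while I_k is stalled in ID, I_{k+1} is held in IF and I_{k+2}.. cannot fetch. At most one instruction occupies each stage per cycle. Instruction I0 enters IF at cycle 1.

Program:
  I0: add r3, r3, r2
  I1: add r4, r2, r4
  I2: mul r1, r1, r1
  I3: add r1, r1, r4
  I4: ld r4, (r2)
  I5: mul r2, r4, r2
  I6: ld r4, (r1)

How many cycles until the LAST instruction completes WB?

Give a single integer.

Answer: 15

Derivation:
I0 add r3 <- r3,r2: IF@1 ID@2 stall=0 (-) EX@3 MEM@4 WB@5
I1 add r4 <- r2,r4: IF@2 ID@3 stall=0 (-) EX@4 MEM@5 WB@6
I2 mul r1 <- r1,r1: IF@3 ID@4 stall=0 (-) EX@5 MEM@6 WB@7
I3 add r1 <- r1,r4: IF@4 ID@5 stall=2 (RAW on I2.r1 (WB@7)) EX@8 MEM@9 WB@10
I4 ld r4 <- r2: IF@5 ID@8 stall=0 (-) EX@9 MEM@10 WB@11
I5 mul r2 <- r4,r2: IF@8 ID@9 stall=2 (RAW on I4.r4 (WB@11)) EX@12 MEM@13 WB@14
I6 ld r4 <- r1: IF@9 ID@12 stall=0 (-) EX@13 MEM@14 WB@15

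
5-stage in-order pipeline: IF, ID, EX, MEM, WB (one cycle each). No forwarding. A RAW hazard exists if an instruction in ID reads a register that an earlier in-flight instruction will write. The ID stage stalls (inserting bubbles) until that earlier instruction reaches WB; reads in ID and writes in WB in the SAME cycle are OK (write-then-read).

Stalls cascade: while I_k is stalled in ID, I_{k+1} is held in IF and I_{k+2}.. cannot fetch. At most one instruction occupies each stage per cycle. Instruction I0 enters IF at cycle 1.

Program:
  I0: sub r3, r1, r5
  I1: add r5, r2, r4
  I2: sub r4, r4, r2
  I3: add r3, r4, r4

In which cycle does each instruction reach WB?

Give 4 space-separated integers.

Answer: 5 6 7 10

Derivation:
I0 sub r3 <- r1,r5: IF@1 ID@2 stall=0 (-) EX@3 MEM@4 WB@5
I1 add r5 <- r2,r4: IF@2 ID@3 stall=0 (-) EX@4 MEM@5 WB@6
I2 sub r4 <- r4,r2: IF@3 ID@4 stall=0 (-) EX@5 MEM@6 WB@7
I3 add r3 <- r4,r4: IF@4 ID@5 stall=2 (RAW on I2.r4 (WB@7)) EX@8 MEM@9 WB@10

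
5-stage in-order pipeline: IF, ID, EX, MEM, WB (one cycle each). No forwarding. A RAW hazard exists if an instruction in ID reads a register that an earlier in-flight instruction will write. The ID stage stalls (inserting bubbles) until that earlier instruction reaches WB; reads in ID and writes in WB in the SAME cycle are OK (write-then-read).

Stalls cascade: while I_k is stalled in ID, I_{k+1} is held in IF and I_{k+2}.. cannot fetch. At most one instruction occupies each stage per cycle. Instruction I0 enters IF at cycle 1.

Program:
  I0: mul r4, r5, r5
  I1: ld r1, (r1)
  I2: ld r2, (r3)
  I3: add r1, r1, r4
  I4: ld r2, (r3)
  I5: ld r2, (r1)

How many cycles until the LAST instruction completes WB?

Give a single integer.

Answer: 12

Derivation:
I0 mul r4 <- r5,r5: IF@1 ID@2 stall=0 (-) EX@3 MEM@4 WB@5
I1 ld r1 <- r1: IF@2 ID@3 stall=0 (-) EX@4 MEM@5 WB@6
I2 ld r2 <- r3: IF@3 ID@4 stall=0 (-) EX@5 MEM@6 WB@7
I3 add r1 <- r1,r4: IF@4 ID@5 stall=1 (RAW on I1.r1 (WB@6)) EX@7 MEM@8 WB@9
I4 ld r2 <- r3: IF@5 ID@7 stall=0 (-) EX@8 MEM@9 WB@10
I5 ld r2 <- r1: IF@7 ID@8 stall=1 (RAW on I3.r1 (WB@9)) EX@10 MEM@11 WB@12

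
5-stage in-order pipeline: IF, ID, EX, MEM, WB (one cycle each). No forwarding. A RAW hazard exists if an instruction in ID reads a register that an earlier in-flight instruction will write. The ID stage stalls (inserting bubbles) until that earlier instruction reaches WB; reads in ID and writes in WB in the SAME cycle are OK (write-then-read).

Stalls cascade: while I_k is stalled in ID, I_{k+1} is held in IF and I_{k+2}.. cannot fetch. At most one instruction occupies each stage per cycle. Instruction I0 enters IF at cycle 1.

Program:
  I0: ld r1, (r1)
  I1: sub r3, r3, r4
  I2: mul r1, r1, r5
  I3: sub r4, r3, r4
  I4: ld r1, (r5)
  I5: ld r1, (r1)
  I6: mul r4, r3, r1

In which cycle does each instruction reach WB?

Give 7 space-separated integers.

I0 ld r1 <- r1: IF@1 ID@2 stall=0 (-) EX@3 MEM@4 WB@5
I1 sub r3 <- r3,r4: IF@2 ID@3 stall=0 (-) EX@4 MEM@5 WB@6
I2 mul r1 <- r1,r5: IF@3 ID@4 stall=1 (RAW on I0.r1 (WB@5)) EX@6 MEM@7 WB@8
I3 sub r4 <- r3,r4: IF@4 ID@6 stall=0 (-) EX@7 MEM@8 WB@9
I4 ld r1 <- r5: IF@6 ID@7 stall=0 (-) EX@8 MEM@9 WB@10
I5 ld r1 <- r1: IF@7 ID@8 stall=2 (RAW on I4.r1 (WB@10)) EX@11 MEM@12 WB@13
I6 mul r4 <- r3,r1: IF@8 ID@11 stall=2 (RAW on I5.r1 (WB@13)) EX@14 MEM@15 WB@16

Answer: 5 6 8 9 10 13 16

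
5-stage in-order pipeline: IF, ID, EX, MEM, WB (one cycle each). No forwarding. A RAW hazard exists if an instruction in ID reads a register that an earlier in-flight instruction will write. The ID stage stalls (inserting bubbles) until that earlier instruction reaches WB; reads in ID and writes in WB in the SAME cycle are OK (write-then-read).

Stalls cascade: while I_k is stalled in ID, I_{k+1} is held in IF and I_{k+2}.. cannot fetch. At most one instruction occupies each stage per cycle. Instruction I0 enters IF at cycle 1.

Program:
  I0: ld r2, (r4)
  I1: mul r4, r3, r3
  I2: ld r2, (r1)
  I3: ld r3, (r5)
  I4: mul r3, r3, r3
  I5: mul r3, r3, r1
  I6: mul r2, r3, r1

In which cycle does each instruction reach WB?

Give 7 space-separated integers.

Answer: 5 6 7 8 11 14 17

Derivation:
I0 ld r2 <- r4: IF@1 ID@2 stall=0 (-) EX@3 MEM@4 WB@5
I1 mul r4 <- r3,r3: IF@2 ID@3 stall=0 (-) EX@4 MEM@5 WB@6
I2 ld r2 <- r1: IF@3 ID@4 stall=0 (-) EX@5 MEM@6 WB@7
I3 ld r3 <- r5: IF@4 ID@5 stall=0 (-) EX@6 MEM@7 WB@8
I4 mul r3 <- r3,r3: IF@5 ID@6 stall=2 (RAW on I3.r3 (WB@8)) EX@9 MEM@10 WB@11
I5 mul r3 <- r3,r1: IF@6 ID@9 stall=2 (RAW on I4.r3 (WB@11)) EX@12 MEM@13 WB@14
I6 mul r2 <- r3,r1: IF@9 ID@12 stall=2 (RAW on I5.r3 (WB@14)) EX@15 MEM@16 WB@17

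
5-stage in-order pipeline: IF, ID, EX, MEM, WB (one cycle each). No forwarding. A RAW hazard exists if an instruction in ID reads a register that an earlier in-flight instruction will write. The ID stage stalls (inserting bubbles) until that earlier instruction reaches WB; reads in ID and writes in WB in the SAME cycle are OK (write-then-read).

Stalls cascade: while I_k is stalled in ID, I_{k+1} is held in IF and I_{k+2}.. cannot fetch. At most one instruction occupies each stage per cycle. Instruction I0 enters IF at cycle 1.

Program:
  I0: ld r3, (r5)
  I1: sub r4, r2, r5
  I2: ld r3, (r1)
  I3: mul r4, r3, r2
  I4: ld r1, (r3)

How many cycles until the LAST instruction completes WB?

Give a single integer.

Answer: 11

Derivation:
I0 ld r3 <- r5: IF@1 ID@2 stall=0 (-) EX@3 MEM@4 WB@5
I1 sub r4 <- r2,r5: IF@2 ID@3 stall=0 (-) EX@4 MEM@5 WB@6
I2 ld r3 <- r1: IF@3 ID@4 stall=0 (-) EX@5 MEM@6 WB@7
I3 mul r4 <- r3,r2: IF@4 ID@5 stall=2 (RAW on I2.r3 (WB@7)) EX@8 MEM@9 WB@10
I4 ld r1 <- r3: IF@5 ID@8 stall=0 (-) EX@9 MEM@10 WB@11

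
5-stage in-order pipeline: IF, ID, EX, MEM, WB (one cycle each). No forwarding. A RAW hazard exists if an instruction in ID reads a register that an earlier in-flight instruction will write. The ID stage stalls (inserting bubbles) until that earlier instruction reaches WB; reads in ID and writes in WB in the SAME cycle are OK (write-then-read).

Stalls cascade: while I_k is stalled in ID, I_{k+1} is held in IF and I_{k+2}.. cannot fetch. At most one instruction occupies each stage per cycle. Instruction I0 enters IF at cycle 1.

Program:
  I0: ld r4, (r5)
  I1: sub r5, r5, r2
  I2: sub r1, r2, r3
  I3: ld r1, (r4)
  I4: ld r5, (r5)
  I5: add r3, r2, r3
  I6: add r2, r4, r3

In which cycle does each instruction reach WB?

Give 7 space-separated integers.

Answer: 5 6 7 8 9 10 13

Derivation:
I0 ld r4 <- r5: IF@1 ID@2 stall=0 (-) EX@3 MEM@4 WB@5
I1 sub r5 <- r5,r2: IF@2 ID@3 stall=0 (-) EX@4 MEM@5 WB@6
I2 sub r1 <- r2,r3: IF@3 ID@4 stall=0 (-) EX@5 MEM@6 WB@7
I3 ld r1 <- r4: IF@4 ID@5 stall=0 (-) EX@6 MEM@7 WB@8
I4 ld r5 <- r5: IF@5 ID@6 stall=0 (-) EX@7 MEM@8 WB@9
I5 add r3 <- r2,r3: IF@6 ID@7 stall=0 (-) EX@8 MEM@9 WB@10
I6 add r2 <- r4,r3: IF@7 ID@8 stall=2 (RAW on I5.r3 (WB@10)) EX@11 MEM@12 WB@13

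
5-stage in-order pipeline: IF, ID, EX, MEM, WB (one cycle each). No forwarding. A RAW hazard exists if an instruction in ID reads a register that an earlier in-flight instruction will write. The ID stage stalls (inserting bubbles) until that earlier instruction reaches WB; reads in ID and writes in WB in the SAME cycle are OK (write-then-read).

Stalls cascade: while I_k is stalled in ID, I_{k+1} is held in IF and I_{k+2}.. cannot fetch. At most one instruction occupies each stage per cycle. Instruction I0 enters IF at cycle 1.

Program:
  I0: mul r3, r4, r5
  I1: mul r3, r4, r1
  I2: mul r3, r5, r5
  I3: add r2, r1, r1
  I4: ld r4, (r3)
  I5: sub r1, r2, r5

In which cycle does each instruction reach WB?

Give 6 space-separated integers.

Answer: 5 6 7 8 10 11

Derivation:
I0 mul r3 <- r4,r5: IF@1 ID@2 stall=0 (-) EX@3 MEM@4 WB@5
I1 mul r3 <- r4,r1: IF@2 ID@3 stall=0 (-) EX@4 MEM@5 WB@6
I2 mul r3 <- r5,r5: IF@3 ID@4 stall=0 (-) EX@5 MEM@6 WB@7
I3 add r2 <- r1,r1: IF@4 ID@5 stall=0 (-) EX@6 MEM@7 WB@8
I4 ld r4 <- r3: IF@5 ID@6 stall=1 (RAW on I2.r3 (WB@7)) EX@8 MEM@9 WB@10
I5 sub r1 <- r2,r5: IF@6 ID@8 stall=0 (-) EX@9 MEM@10 WB@11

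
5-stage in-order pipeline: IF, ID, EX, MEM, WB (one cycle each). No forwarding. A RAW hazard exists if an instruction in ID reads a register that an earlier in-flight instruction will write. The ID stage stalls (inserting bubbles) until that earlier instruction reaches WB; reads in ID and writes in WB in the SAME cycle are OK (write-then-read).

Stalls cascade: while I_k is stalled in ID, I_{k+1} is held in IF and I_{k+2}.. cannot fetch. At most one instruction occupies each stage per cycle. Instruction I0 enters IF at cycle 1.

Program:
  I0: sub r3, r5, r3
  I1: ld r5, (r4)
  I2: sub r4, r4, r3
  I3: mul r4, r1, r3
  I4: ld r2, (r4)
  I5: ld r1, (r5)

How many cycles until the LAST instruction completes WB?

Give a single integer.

Answer: 13

Derivation:
I0 sub r3 <- r5,r3: IF@1 ID@2 stall=0 (-) EX@3 MEM@4 WB@5
I1 ld r5 <- r4: IF@2 ID@3 stall=0 (-) EX@4 MEM@5 WB@6
I2 sub r4 <- r4,r3: IF@3 ID@4 stall=1 (RAW on I0.r3 (WB@5)) EX@6 MEM@7 WB@8
I3 mul r4 <- r1,r3: IF@4 ID@6 stall=0 (-) EX@7 MEM@8 WB@9
I4 ld r2 <- r4: IF@6 ID@7 stall=2 (RAW on I3.r4 (WB@9)) EX@10 MEM@11 WB@12
I5 ld r1 <- r5: IF@7 ID@10 stall=0 (-) EX@11 MEM@12 WB@13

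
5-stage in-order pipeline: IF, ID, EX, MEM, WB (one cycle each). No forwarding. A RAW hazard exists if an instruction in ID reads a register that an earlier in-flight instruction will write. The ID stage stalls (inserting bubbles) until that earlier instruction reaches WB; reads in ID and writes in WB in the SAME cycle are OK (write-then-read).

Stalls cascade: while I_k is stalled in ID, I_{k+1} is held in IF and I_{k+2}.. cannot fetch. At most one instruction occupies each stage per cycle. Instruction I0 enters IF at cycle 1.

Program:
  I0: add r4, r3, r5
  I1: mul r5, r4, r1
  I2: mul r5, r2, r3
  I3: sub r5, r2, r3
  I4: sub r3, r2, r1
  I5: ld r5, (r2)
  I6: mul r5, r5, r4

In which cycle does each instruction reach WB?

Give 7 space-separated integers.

I0 add r4 <- r3,r5: IF@1 ID@2 stall=0 (-) EX@3 MEM@4 WB@5
I1 mul r5 <- r4,r1: IF@2 ID@3 stall=2 (RAW on I0.r4 (WB@5)) EX@6 MEM@7 WB@8
I2 mul r5 <- r2,r3: IF@3 ID@6 stall=0 (-) EX@7 MEM@8 WB@9
I3 sub r5 <- r2,r3: IF@6 ID@7 stall=0 (-) EX@8 MEM@9 WB@10
I4 sub r3 <- r2,r1: IF@7 ID@8 stall=0 (-) EX@9 MEM@10 WB@11
I5 ld r5 <- r2: IF@8 ID@9 stall=0 (-) EX@10 MEM@11 WB@12
I6 mul r5 <- r5,r4: IF@9 ID@10 stall=2 (RAW on I5.r5 (WB@12)) EX@13 MEM@14 WB@15

Answer: 5 8 9 10 11 12 15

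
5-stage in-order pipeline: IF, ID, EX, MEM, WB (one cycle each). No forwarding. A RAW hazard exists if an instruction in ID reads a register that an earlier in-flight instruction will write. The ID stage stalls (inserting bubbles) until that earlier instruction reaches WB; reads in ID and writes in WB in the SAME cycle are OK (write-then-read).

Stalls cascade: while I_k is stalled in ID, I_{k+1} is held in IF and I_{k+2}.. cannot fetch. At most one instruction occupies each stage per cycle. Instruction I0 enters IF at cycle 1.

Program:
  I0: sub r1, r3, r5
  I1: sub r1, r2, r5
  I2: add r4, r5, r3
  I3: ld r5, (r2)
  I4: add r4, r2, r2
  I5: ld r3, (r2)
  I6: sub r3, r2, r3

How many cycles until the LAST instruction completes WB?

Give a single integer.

I0 sub r1 <- r3,r5: IF@1 ID@2 stall=0 (-) EX@3 MEM@4 WB@5
I1 sub r1 <- r2,r5: IF@2 ID@3 stall=0 (-) EX@4 MEM@5 WB@6
I2 add r4 <- r5,r3: IF@3 ID@4 stall=0 (-) EX@5 MEM@6 WB@7
I3 ld r5 <- r2: IF@4 ID@5 stall=0 (-) EX@6 MEM@7 WB@8
I4 add r4 <- r2,r2: IF@5 ID@6 stall=0 (-) EX@7 MEM@8 WB@9
I5 ld r3 <- r2: IF@6 ID@7 stall=0 (-) EX@8 MEM@9 WB@10
I6 sub r3 <- r2,r3: IF@7 ID@8 stall=2 (RAW on I5.r3 (WB@10)) EX@11 MEM@12 WB@13

Answer: 13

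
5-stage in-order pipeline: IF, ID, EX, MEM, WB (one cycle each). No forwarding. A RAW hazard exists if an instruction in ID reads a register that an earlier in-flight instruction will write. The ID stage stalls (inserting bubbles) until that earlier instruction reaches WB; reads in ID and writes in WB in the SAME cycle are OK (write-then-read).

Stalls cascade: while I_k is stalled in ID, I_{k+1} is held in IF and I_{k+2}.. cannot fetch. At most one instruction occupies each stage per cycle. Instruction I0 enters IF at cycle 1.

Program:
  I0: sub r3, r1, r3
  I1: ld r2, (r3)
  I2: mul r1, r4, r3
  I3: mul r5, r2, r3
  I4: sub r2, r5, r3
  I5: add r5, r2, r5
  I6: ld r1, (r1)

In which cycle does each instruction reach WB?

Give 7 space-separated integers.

I0 sub r3 <- r1,r3: IF@1 ID@2 stall=0 (-) EX@3 MEM@4 WB@5
I1 ld r2 <- r3: IF@2 ID@3 stall=2 (RAW on I0.r3 (WB@5)) EX@6 MEM@7 WB@8
I2 mul r1 <- r4,r3: IF@3 ID@6 stall=0 (-) EX@7 MEM@8 WB@9
I3 mul r5 <- r2,r3: IF@6 ID@7 stall=1 (RAW on I1.r2 (WB@8)) EX@9 MEM@10 WB@11
I4 sub r2 <- r5,r3: IF@7 ID@9 stall=2 (RAW on I3.r5 (WB@11)) EX@12 MEM@13 WB@14
I5 add r5 <- r2,r5: IF@9 ID@12 stall=2 (RAW on I4.r2 (WB@14)) EX@15 MEM@16 WB@17
I6 ld r1 <- r1: IF@12 ID@15 stall=0 (-) EX@16 MEM@17 WB@18

Answer: 5 8 9 11 14 17 18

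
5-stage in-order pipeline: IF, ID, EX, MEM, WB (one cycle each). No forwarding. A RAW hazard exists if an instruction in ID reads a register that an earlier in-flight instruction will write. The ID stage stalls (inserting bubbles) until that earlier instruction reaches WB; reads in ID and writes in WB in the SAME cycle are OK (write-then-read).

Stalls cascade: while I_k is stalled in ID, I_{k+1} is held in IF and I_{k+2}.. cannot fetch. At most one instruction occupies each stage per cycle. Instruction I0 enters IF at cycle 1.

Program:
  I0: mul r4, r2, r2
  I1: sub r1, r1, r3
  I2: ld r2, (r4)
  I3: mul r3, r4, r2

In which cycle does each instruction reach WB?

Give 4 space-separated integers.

Answer: 5 6 8 11

Derivation:
I0 mul r4 <- r2,r2: IF@1 ID@2 stall=0 (-) EX@3 MEM@4 WB@5
I1 sub r1 <- r1,r3: IF@2 ID@3 stall=0 (-) EX@4 MEM@5 WB@6
I2 ld r2 <- r4: IF@3 ID@4 stall=1 (RAW on I0.r4 (WB@5)) EX@6 MEM@7 WB@8
I3 mul r3 <- r4,r2: IF@4 ID@6 stall=2 (RAW on I2.r2 (WB@8)) EX@9 MEM@10 WB@11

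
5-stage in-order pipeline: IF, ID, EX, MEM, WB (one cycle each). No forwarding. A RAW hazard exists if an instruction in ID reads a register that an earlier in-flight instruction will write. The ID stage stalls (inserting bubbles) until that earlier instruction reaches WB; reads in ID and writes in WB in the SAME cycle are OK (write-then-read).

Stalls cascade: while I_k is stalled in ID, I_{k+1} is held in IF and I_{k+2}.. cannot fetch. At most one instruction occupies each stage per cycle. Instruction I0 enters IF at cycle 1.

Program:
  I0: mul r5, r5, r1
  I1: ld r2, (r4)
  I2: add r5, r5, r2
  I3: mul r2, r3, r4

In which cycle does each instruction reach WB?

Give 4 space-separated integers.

Answer: 5 6 9 10

Derivation:
I0 mul r5 <- r5,r1: IF@1 ID@2 stall=0 (-) EX@3 MEM@4 WB@5
I1 ld r2 <- r4: IF@2 ID@3 stall=0 (-) EX@4 MEM@5 WB@6
I2 add r5 <- r5,r2: IF@3 ID@4 stall=2 (RAW on I1.r2 (WB@6)) EX@7 MEM@8 WB@9
I3 mul r2 <- r3,r4: IF@4 ID@7 stall=0 (-) EX@8 MEM@9 WB@10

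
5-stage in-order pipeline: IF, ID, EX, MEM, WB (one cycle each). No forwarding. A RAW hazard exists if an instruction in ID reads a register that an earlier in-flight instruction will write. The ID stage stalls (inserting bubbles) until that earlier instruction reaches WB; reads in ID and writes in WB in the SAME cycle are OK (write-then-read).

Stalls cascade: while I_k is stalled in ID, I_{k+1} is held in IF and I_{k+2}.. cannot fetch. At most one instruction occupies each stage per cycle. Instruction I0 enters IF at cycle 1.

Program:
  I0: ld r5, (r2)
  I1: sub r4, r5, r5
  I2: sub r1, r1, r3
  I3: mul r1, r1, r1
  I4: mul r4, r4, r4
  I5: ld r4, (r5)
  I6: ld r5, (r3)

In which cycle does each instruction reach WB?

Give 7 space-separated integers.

Answer: 5 8 9 12 13 14 15

Derivation:
I0 ld r5 <- r2: IF@1 ID@2 stall=0 (-) EX@3 MEM@4 WB@5
I1 sub r4 <- r5,r5: IF@2 ID@3 stall=2 (RAW on I0.r5 (WB@5)) EX@6 MEM@7 WB@8
I2 sub r1 <- r1,r3: IF@3 ID@6 stall=0 (-) EX@7 MEM@8 WB@9
I3 mul r1 <- r1,r1: IF@6 ID@7 stall=2 (RAW on I2.r1 (WB@9)) EX@10 MEM@11 WB@12
I4 mul r4 <- r4,r4: IF@7 ID@10 stall=0 (-) EX@11 MEM@12 WB@13
I5 ld r4 <- r5: IF@10 ID@11 stall=0 (-) EX@12 MEM@13 WB@14
I6 ld r5 <- r3: IF@11 ID@12 stall=0 (-) EX@13 MEM@14 WB@15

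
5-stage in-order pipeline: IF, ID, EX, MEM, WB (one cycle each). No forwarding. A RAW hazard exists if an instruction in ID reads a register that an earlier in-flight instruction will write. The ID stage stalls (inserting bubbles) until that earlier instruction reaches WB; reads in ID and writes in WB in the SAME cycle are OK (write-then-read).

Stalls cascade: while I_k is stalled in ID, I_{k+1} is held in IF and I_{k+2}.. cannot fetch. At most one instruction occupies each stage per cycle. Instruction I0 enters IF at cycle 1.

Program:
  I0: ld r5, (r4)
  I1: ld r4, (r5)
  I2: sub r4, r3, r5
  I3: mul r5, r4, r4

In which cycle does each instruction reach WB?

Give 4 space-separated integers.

I0 ld r5 <- r4: IF@1 ID@2 stall=0 (-) EX@3 MEM@4 WB@5
I1 ld r4 <- r5: IF@2 ID@3 stall=2 (RAW on I0.r5 (WB@5)) EX@6 MEM@7 WB@8
I2 sub r4 <- r3,r5: IF@3 ID@6 stall=0 (-) EX@7 MEM@8 WB@9
I3 mul r5 <- r4,r4: IF@6 ID@7 stall=2 (RAW on I2.r4 (WB@9)) EX@10 MEM@11 WB@12

Answer: 5 8 9 12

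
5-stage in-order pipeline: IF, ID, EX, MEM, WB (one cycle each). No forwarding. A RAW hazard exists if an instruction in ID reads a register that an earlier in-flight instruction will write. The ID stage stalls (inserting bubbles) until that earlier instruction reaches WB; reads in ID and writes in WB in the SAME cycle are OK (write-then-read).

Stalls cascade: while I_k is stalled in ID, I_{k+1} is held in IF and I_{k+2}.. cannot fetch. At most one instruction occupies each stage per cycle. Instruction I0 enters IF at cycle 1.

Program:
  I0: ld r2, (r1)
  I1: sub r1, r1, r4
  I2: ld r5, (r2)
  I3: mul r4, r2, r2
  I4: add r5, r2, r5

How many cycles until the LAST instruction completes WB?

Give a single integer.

Answer: 11

Derivation:
I0 ld r2 <- r1: IF@1 ID@2 stall=0 (-) EX@3 MEM@4 WB@5
I1 sub r1 <- r1,r4: IF@2 ID@3 stall=0 (-) EX@4 MEM@5 WB@6
I2 ld r5 <- r2: IF@3 ID@4 stall=1 (RAW on I0.r2 (WB@5)) EX@6 MEM@7 WB@8
I3 mul r4 <- r2,r2: IF@4 ID@6 stall=0 (-) EX@7 MEM@8 WB@9
I4 add r5 <- r2,r5: IF@6 ID@7 stall=1 (RAW on I2.r5 (WB@8)) EX@9 MEM@10 WB@11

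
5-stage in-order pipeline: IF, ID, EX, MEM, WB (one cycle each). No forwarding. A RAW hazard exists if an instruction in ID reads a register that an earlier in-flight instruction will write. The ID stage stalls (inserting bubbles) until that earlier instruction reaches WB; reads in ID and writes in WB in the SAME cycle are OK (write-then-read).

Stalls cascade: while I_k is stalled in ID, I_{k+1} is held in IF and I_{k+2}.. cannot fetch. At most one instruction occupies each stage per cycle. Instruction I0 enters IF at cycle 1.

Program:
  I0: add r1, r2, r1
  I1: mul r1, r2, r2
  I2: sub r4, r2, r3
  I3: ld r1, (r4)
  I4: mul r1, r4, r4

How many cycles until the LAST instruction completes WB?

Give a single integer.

I0 add r1 <- r2,r1: IF@1 ID@2 stall=0 (-) EX@3 MEM@4 WB@5
I1 mul r1 <- r2,r2: IF@2 ID@3 stall=0 (-) EX@4 MEM@5 WB@6
I2 sub r4 <- r2,r3: IF@3 ID@4 stall=0 (-) EX@5 MEM@6 WB@7
I3 ld r1 <- r4: IF@4 ID@5 stall=2 (RAW on I2.r4 (WB@7)) EX@8 MEM@9 WB@10
I4 mul r1 <- r4,r4: IF@5 ID@8 stall=0 (-) EX@9 MEM@10 WB@11

Answer: 11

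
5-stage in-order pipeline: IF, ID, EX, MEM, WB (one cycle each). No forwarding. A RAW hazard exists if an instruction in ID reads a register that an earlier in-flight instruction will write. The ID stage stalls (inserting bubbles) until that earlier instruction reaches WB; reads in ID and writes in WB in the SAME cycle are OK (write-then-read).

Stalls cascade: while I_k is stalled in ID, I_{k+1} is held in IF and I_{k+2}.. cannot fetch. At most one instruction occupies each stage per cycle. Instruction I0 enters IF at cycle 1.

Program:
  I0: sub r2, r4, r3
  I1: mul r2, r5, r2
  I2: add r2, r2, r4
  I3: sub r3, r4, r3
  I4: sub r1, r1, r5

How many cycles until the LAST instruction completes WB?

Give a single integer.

Answer: 13

Derivation:
I0 sub r2 <- r4,r3: IF@1 ID@2 stall=0 (-) EX@3 MEM@4 WB@5
I1 mul r2 <- r5,r2: IF@2 ID@3 stall=2 (RAW on I0.r2 (WB@5)) EX@6 MEM@7 WB@8
I2 add r2 <- r2,r4: IF@3 ID@6 stall=2 (RAW on I1.r2 (WB@8)) EX@9 MEM@10 WB@11
I3 sub r3 <- r4,r3: IF@6 ID@9 stall=0 (-) EX@10 MEM@11 WB@12
I4 sub r1 <- r1,r5: IF@9 ID@10 stall=0 (-) EX@11 MEM@12 WB@13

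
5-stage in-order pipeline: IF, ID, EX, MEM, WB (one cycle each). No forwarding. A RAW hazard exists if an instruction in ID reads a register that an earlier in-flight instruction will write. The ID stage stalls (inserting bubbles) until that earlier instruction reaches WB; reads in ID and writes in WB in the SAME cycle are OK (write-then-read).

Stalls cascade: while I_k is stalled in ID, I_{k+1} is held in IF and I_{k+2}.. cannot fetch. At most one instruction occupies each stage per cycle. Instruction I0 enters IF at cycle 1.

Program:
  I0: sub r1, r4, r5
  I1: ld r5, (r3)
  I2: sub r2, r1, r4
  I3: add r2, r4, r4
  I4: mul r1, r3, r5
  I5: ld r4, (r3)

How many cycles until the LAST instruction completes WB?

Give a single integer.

I0 sub r1 <- r4,r5: IF@1 ID@2 stall=0 (-) EX@3 MEM@4 WB@5
I1 ld r5 <- r3: IF@2 ID@3 stall=0 (-) EX@4 MEM@5 WB@6
I2 sub r2 <- r1,r4: IF@3 ID@4 stall=1 (RAW on I0.r1 (WB@5)) EX@6 MEM@7 WB@8
I3 add r2 <- r4,r4: IF@4 ID@6 stall=0 (-) EX@7 MEM@8 WB@9
I4 mul r1 <- r3,r5: IF@6 ID@7 stall=0 (-) EX@8 MEM@9 WB@10
I5 ld r4 <- r3: IF@7 ID@8 stall=0 (-) EX@9 MEM@10 WB@11

Answer: 11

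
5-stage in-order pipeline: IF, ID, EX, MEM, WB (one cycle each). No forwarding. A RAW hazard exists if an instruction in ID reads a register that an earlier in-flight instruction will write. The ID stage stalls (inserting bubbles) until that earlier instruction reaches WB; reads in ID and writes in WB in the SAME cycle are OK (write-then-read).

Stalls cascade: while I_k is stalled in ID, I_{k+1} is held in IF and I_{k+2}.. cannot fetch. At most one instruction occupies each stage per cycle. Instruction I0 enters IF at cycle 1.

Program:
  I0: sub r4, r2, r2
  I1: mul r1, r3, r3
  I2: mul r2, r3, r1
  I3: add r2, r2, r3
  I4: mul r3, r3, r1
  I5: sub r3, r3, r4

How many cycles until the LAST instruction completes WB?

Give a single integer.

Answer: 16

Derivation:
I0 sub r4 <- r2,r2: IF@1 ID@2 stall=0 (-) EX@3 MEM@4 WB@5
I1 mul r1 <- r3,r3: IF@2 ID@3 stall=0 (-) EX@4 MEM@5 WB@6
I2 mul r2 <- r3,r1: IF@3 ID@4 stall=2 (RAW on I1.r1 (WB@6)) EX@7 MEM@8 WB@9
I3 add r2 <- r2,r3: IF@4 ID@7 stall=2 (RAW on I2.r2 (WB@9)) EX@10 MEM@11 WB@12
I4 mul r3 <- r3,r1: IF@7 ID@10 stall=0 (-) EX@11 MEM@12 WB@13
I5 sub r3 <- r3,r4: IF@10 ID@11 stall=2 (RAW on I4.r3 (WB@13)) EX@14 MEM@15 WB@16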